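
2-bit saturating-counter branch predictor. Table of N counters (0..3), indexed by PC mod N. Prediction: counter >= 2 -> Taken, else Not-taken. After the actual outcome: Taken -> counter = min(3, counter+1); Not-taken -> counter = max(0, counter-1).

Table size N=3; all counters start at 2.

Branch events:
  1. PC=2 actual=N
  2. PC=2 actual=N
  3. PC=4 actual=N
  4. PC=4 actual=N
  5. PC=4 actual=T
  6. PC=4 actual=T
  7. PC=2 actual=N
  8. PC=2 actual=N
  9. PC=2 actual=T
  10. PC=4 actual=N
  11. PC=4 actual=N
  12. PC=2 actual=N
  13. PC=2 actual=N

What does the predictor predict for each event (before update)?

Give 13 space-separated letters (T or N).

Answer: T N T N N N N N N T N N N

Derivation:
Ev 1: PC=2 idx=2 pred=T actual=N -> ctr[2]=1
Ev 2: PC=2 idx=2 pred=N actual=N -> ctr[2]=0
Ev 3: PC=4 idx=1 pred=T actual=N -> ctr[1]=1
Ev 4: PC=4 idx=1 pred=N actual=N -> ctr[1]=0
Ev 5: PC=4 idx=1 pred=N actual=T -> ctr[1]=1
Ev 6: PC=4 idx=1 pred=N actual=T -> ctr[1]=2
Ev 7: PC=2 idx=2 pred=N actual=N -> ctr[2]=0
Ev 8: PC=2 idx=2 pred=N actual=N -> ctr[2]=0
Ev 9: PC=2 idx=2 pred=N actual=T -> ctr[2]=1
Ev 10: PC=4 idx=1 pred=T actual=N -> ctr[1]=1
Ev 11: PC=4 idx=1 pred=N actual=N -> ctr[1]=0
Ev 12: PC=2 idx=2 pred=N actual=N -> ctr[2]=0
Ev 13: PC=2 idx=2 pred=N actual=N -> ctr[2]=0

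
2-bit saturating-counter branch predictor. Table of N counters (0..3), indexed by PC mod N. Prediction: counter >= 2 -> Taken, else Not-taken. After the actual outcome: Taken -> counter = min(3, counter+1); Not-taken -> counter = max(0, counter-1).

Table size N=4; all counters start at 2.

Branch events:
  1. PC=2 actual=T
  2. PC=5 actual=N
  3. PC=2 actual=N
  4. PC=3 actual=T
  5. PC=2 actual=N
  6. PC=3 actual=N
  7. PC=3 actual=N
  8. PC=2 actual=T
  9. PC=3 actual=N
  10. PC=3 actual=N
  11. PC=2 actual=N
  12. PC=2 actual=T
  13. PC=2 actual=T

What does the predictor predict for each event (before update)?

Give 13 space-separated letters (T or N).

Answer: T T T T T T T N N N T N T

Derivation:
Ev 1: PC=2 idx=2 pred=T actual=T -> ctr[2]=3
Ev 2: PC=5 idx=1 pred=T actual=N -> ctr[1]=1
Ev 3: PC=2 idx=2 pred=T actual=N -> ctr[2]=2
Ev 4: PC=3 idx=3 pred=T actual=T -> ctr[3]=3
Ev 5: PC=2 idx=2 pred=T actual=N -> ctr[2]=1
Ev 6: PC=3 idx=3 pred=T actual=N -> ctr[3]=2
Ev 7: PC=3 idx=3 pred=T actual=N -> ctr[3]=1
Ev 8: PC=2 idx=2 pred=N actual=T -> ctr[2]=2
Ev 9: PC=3 idx=3 pred=N actual=N -> ctr[3]=0
Ev 10: PC=3 idx=3 pred=N actual=N -> ctr[3]=0
Ev 11: PC=2 idx=2 pred=T actual=N -> ctr[2]=1
Ev 12: PC=2 idx=2 pred=N actual=T -> ctr[2]=2
Ev 13: PC=2 idx=2 pred=T actual=T -> ctr[2]=3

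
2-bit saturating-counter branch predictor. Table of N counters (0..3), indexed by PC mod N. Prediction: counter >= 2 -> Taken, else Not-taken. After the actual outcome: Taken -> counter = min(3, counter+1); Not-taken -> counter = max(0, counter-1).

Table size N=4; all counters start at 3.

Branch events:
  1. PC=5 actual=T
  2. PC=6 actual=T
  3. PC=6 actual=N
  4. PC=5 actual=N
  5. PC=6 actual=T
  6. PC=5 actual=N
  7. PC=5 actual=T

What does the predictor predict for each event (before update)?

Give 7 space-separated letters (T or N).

Answer: T T T T T T N

Derivation:
Ev 1: PC=5 idx=1 pred=T actual=T -> ctr[1]=3
Ev 2: PC=6 idx=2 pred=T actual=T -> ctr[2]=3
Ev 3: PC=6 idx=2 pred=T actual=N -> ctr[2]=2
Ev 4: PC=5 idx=1 pred=T actual=N -> ctr[1]=2
Ev 5: PC=6 idx=2 pred=T actual=T -> ctr[2]=3
Ev 6: PC=5 idx=1 pred=T actual=N -> ctr[1]=1
Ev 7: PC=5 idx=1 pred=N actual=T -> ctr[1]=2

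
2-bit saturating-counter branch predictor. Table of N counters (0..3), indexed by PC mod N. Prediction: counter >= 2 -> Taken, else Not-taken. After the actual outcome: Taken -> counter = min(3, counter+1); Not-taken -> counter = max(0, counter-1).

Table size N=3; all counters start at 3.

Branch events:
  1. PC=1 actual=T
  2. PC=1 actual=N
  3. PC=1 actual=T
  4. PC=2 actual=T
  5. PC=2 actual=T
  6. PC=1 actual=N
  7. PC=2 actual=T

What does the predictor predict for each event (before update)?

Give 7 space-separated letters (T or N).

Ev 1: PC=1 idx=1 pred=T actual=T -> ctr[1]=3
Ev 2: PC=1 idx=1 pred=T actual=N -> ctr[1]=2
Ev 3: PC=1 idx=1 pred=T actual=T -> ctr[1]=3
Ev 4: PC=2 idx=2 pred=T actual=T -> ctr[2]=3
Ev 5: PC=2 idx=2 pred=T actual=T -> ctr[2]=3
Ev 6: PC=1 idx=1 pred=T actual=N -> ctr[1]=2
Ev 7: PC=2 idx=2 pred=T actual=T -> ctr[2]=3

Answer: T T T T T T T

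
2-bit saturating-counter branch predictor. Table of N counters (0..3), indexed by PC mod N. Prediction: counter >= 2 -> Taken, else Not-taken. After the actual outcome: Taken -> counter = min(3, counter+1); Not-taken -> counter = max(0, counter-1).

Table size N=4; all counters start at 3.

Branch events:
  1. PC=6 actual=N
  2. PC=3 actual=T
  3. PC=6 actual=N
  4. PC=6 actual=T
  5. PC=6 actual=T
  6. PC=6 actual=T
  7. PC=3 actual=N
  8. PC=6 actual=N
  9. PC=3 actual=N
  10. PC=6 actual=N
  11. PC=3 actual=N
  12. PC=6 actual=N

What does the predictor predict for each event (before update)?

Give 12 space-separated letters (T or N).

Answer: T T T N T T T T T T N N

Derivation:
Ev 1: PC=6 idx=2 pred=T actual=N -> ctr[2]=2
Ev 2: PC=3 idx=3 pred=T actual=T -> ctr[3]=3
Ev 3: PC=6 idx=2 pred=T actual=N -> ctr[2]=1
Ev 4: PC=6 idx=2 pred=N actual=T -> ctr[2]=2
Ev 5: PC=6 idx=2 pred=T actual=T -> ctr[2]=3
Ev 6: PC=6 idx=2 pred=T actual=T -> ctr[2]=3
Ev 7: PC=3 idx=3 pred=T actual=N -> ctr[3]=2
Ev 8: PC=6 idx=2 pred=T actual=N -> ctr[2]=2
Ev 9: PC=3 idx=3 pred=T actual=N -> ctr[3]=1
Ev 10: PC=6 idx=2 pred=T actual=N -> ctr[2]=1
Ev 11: PC=3 idx=3 pred=N actual=N -> ctr[3]=0
Ev 12: PC=6 idx=2 pred=N actual=N -> ctr[2]=0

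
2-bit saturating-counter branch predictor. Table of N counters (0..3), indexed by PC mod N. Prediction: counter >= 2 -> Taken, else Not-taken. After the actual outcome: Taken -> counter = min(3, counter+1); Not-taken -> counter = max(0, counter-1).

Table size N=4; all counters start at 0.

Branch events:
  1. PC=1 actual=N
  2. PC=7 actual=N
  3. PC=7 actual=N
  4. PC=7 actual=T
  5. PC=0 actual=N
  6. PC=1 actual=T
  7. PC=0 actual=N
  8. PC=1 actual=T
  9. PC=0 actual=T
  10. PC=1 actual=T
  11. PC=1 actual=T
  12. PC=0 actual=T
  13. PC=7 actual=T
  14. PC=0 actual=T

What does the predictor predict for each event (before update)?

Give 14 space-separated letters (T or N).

Answer: N N N N N N N N N T T N N T

Derivation:
Ev 1: PC=1 idx=1 pred=N actual=N -> ctr[1]=0
Ev 2: PC=7 idx=3 pred=N actual=N -> ctr[3]=0
Ev 3: PC=7 idx=3 pred=N actual=N -> ctr[3]=0
Ev 4: PC=7 idx=3 pred=N actual=T -> ctr[3]=1
Ev 5: PC=0 idx=0 pred=N actual=N -> ctr[0]=0
Ev 6: PC=1 idx=1 pred=N actual=T -> ctr[1]=1
Ev 7: PC=0 idx=0 pred=N actual=N -> ctr[0]=0
Ev 8: PC=1 idx=1 pred=N actual=T -> ctr[1]=2
Ev 9: PC=0 idx=0 pred=N actual=T -> ctr[0]=1
Ev 10: PC=1 idx=1 pred=T actual=T -> ctr[1]=3
Ev 11: PC=1 idx=1 pred=T actual=T -> ctr[1]=3
Ev 12: PC=0 idx=0 pred=N actual=T -> ctr[0]=2
Ev 13: PC=7 idx=3 pred=N actual=T -> ctr[3]=2
Ev 14: PC=0 idx=0 pred=T actual=T -> ctr[0]=3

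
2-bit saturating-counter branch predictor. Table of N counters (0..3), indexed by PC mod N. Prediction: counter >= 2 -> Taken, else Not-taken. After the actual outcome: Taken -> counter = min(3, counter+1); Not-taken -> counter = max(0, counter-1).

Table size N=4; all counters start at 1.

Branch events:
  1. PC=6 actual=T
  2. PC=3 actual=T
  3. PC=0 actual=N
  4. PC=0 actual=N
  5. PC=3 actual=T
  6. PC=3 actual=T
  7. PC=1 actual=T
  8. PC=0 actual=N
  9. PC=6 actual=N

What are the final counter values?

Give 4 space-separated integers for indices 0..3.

Answer: 0 2 1 3

Derivation:
Ev 1: PC=6 idx=2 pred=N actual=T -> ctr[2]=2
Ev 2: PC=3 idx=3 pred=N actual=T -> ctr[3]=2
Ev 3: PC=0 idx=0 pred=N actual=N -> ctr[0]=0
Ev 4: PC=0 idx=0 pred=N actual=N -> ctr[0]=0
Ev 5: PC=3 idx=3 pred=T actual=T -> ctr[3]=3
Ev 6: PC=3 idx=3 pred=T actual=T -> ctr[3]=3
Ev 7: PC=1 idx=1 pred=N actual=T -> ctr[1]=2
Ev 8: PC=0 idx=0 pred=N actual=N -> ctr[0]=0
Ev 9: PC=6 idx=2 pred=T actual=N -> ctr[2]=1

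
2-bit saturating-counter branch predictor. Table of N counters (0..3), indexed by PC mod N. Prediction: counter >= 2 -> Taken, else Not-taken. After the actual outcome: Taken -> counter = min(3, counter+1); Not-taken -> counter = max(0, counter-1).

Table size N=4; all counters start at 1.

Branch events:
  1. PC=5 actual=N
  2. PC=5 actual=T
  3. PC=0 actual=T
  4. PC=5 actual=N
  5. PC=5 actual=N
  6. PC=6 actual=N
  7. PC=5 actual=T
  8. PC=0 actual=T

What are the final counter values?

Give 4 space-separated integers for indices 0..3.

Ev 1: PC=5 idx=1 pred=N actual=N -> ctr[1]=0
Ev 2: PC=5 idx=1 pred=N actual=T -> ctr[1]=1
Ev 3: PC=0 idx=0 pred=N actual=T -> ctr[0]=2
Ev 4: PC=5 idx=1 pred=N actual=N -> ctr[1]=0
Ev 5: PC=5 idx=1 pred=N actual=N -> ctr[1]=0
Ev 6: PC=6 idx=2 pred=N actual=N -> ctr[2]=0
Ev 7: PC=5 idx=1 pred=N actual=T -> ctr[1]=1
Ev 8: PC=0 idx=0 pred=T actual=T -> ctr[0]=3

Answer: 3 1 0 1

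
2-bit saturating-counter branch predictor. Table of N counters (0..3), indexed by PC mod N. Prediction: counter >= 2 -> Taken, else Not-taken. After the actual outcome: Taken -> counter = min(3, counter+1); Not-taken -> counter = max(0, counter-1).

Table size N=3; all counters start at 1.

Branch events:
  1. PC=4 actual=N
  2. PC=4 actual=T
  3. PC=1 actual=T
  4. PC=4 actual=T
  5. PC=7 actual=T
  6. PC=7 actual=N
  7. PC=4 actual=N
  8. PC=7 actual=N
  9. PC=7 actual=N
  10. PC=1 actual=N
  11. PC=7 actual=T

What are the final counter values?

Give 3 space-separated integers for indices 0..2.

Answer: 1 1 1

Derivation:
Ev 1: PC=4 idx=1 pred=N actual=N -> ctr[1]=0
Ev 2: PC=4 idx=1 pred=N actual=T -> ctr[1]=1
Ev 3: PC=1 idx=1 pred=N actual=T -> ctr[1]=2
Ev 4: PC=4 idx=1 pred=T actual=T -> ctr[1]=3
Ev 5: PC=7 idx=1 pred=T actual=T -> ctr[1]=3
Ev 6: PC=7 idx=1 pred=T actual=N -> ctr[1]=2
Ev 7: PC=4 idx=1 pred=T actual=N -> ctr[1]=1
Ev 8: PC=7 idx=1 pred=N actual=N -> ctr[1]=0
Ev 9: PC=7 idx=1 pred=N actual=N -> ctr[1]=0
Ev 10: PC=1 idx=1 pred=N actual=N -> ctr[1]=0
Ev 11: PC=7 idx=1 pred=N actual=T -> ctr[1]=1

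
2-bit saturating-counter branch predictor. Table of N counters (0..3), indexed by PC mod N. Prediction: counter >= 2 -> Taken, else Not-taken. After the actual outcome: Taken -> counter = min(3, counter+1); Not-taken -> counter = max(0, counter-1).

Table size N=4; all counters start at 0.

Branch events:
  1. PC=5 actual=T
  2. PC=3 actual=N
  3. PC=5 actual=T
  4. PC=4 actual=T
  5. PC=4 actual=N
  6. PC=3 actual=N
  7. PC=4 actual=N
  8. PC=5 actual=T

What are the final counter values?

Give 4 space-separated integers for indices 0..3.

Answer: 0 3 0 0

Derivation:
Ev 1: PC=5 idx=1 pred=N actual=T -> ctr[1]=1
Ev 2: PC=3 idx=3 pred=N actual=N -> ctr[3]=0
Ev 3: PC=5 idx=1 pred=N actual=T -> ctr[1]=2
Ev 4: PC=4 idx=0 pred=N actual=T -> ctr[0]=1
Ev 5: PC=4 idx=0 pred=N actual=N -> ctr[0]=0
Ev 6: PC=3 idx=3 pred=N actual=N -> ctr[3]=0
Ev 7: PC=4 idx=0 pred=N actual=N -> ctr[0]=0
Ev 8: PC=5 idx=1 pred=T actual=T -> ctr[1]=3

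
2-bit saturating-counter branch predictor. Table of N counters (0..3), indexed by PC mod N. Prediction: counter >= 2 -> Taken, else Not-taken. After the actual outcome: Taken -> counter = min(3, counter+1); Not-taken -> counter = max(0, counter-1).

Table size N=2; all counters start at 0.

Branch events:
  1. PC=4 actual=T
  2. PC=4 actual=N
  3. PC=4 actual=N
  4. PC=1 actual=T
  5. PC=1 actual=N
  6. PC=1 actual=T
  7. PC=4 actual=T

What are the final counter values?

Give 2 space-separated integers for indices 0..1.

Answer: 1 1

Derivation:
Ev 1: PC=4 idx=0 pred=N actual=T -> ctr[0]=1
Ev 2: PC=4 idx=0 pred=N actual=N -> ctr[0]=0
Ev 3: PC=4 idx=0 pred=N actual=N -> ctr[0]=0
Ev 4: PC=1 idx=1 pred=N actual=T -> ctr[1]=1
Ev 5: PC=1 idx=1 pred=N actual=N -> ctr[1]=0
Ev 6: PC=1 idx=1 pred=N actual=T -> ctr[1]=1
Ev 7: PC=4 idx=0 pred=N actual=T -> ctr[0]=1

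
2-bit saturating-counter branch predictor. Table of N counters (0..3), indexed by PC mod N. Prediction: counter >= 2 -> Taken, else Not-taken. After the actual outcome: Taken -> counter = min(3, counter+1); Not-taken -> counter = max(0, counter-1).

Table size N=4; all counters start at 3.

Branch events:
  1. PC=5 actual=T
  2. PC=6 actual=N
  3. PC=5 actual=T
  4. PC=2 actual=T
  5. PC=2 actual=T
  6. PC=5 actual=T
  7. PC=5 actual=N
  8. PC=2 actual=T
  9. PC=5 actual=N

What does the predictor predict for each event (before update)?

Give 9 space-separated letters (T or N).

Ev 1: PC=5 idx=1 pred=T actual=T -> ctr[1]=3
Ev 2: PC=6 idx=2 pred=T actual=N -> ctr[2]=2
Ev 3: PC=5 idx=1 pred=T actual=T -> ctr[1]=3
Ev 4: PC=2 idx=2 pred=T actual=T -> ctr[2]=3
Ev 5: PC=2 idx=2 pred=T actual=T -> ctr[2]=3
Ev 6: PC=5 idx=1 pred=T actual=T -> ctr[1]=3
Ev 7: PC=5 idx=1 pred=T actual=N -> ctr[1]=2
Ev 8: PC=2 idx=2 pred=T actual=T -> ctr[2]=3
Ev 9: PC=5 idx=1 pred=T actual=N -> ctr[1]=1

Answer: T T T T T T T T T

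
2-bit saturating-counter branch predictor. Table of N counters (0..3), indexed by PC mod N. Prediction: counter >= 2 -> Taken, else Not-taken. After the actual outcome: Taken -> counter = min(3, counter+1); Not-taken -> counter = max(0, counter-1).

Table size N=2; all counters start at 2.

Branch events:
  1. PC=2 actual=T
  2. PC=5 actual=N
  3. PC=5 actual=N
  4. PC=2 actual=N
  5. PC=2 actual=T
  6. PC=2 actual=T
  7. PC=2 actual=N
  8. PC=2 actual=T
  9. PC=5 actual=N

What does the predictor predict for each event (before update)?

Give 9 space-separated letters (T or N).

Ev 1: PC=2 idx=0 pred=T actual=T -> ctr[0]=3
Ev 2: PC=5 idx=1 pred=T actual=N -> ctr[1]=1
Ev 3: PC=5 idx=1 pred=N actual=N -> ctr[1]=0
Ev 4: PC=2 idx=0 pred=T actual=N -> ctr[0]=2
Ev 5: PC=2 idx=0 pred=T actual=T -> ctr[0]=3
Ev 6: PC=2 idx=0 pred=T actual=T -> ctr[0]=3
Ev 7: PC=2 idx=0 pred=T actual=N -> ctr[0]=2
Ev 8: PC=2 idx=0 pred=T actual=T -> ctr[0]=3
Ev 9: PC=5 idx=1 pred=N actual=N -> ctr[1]=0

Answer: T T N T T T T T N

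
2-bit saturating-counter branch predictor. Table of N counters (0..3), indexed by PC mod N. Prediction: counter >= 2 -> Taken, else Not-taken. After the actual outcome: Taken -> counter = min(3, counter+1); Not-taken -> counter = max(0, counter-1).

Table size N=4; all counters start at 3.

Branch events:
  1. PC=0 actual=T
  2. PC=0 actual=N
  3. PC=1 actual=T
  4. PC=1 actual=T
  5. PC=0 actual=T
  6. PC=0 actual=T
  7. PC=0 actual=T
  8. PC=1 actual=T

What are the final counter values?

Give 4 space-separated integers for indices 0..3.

Ev 1: PC=0 idx=0 pred=T actual=T -> ctr[0]=3
Ev 2: PC=0 idx=0 pred=T actual=N -> ctr[0]=2
Ev 3: PC=1 idx=1 pred=T actual=T -> ctr[1]=3
Ev 4: PC=1 idx=1 pred=T actual=T -> ctr[1]=3
Ev 5: PC=0 idx=0 pred=T actual=T -> ctr[0]=3
Ev 6: PC=0 idx=0 pred=T actual=T -> ctr[0]=3
Ev 7: PC=0 idx=0 pred=T actual=T -> ctr[0]=3
Ev 8: PC=1 idx=1 pred=T actual=T -> ctr[1]=3

Answer: 3 3 3 3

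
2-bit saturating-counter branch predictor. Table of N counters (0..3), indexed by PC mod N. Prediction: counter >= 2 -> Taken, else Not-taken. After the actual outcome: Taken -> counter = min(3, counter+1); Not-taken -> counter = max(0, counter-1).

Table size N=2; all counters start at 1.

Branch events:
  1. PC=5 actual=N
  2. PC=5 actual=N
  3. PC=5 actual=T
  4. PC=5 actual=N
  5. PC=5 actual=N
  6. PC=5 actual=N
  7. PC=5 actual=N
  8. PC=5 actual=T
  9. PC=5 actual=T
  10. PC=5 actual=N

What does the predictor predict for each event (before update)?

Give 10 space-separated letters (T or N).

Answer: N N N N N N N N N T

Derivation:
Ev 1: PC=5 idx=1 pred=N actual=N -> ctr[1]=0
Ev 2: PC=5 idx=1 pred=N actual=N -> ctr[1]=0
Ev 3: PC=5 idx=1 pred=N actual=T -> ctr[1]=1
Ev 4: PC=5 idx=1 pred=N actual=N -> ctr[1]=0
Ev 5: PC=5 idx=1 pred=N actual=N -> ctr[1]=0
Ev 6: PC=5 idx=1 pred=N actual=N -> ctr[1]=0
Ev 7: PC=5 idx=1 pred=N actual=N -> ctr[1]=0
Ev 8: PC=5 idx=1 pred=N actual=T -> ctr[1]=1
Ev 9: PC=5 idx=1 pred=N actual=T -> ctr[1]=2
Ev 10: PC=5 idx=1 pred=T actual=N -> ctr[1]=1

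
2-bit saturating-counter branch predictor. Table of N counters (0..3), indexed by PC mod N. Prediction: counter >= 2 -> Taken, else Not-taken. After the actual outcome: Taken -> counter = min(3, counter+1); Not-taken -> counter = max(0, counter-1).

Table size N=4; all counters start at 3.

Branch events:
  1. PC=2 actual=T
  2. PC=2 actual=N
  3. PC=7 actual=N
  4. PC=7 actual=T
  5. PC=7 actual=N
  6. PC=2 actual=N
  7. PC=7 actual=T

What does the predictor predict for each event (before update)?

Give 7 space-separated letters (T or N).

Answer: T T T T T T T

Derivation:
Ev 1: PC=2 idx=2 pred=T actual=T -> ctr[2]=3
Ev 2: PC=2 idx=2 pred=T actual=N -> ctr[2]=2
Ev 3: PC=7 idx=3 pred=T actual=N -> ctr[3]=2
Ev 4: PC=7 idx=3 pred=T actual=T -> ctr[3]=3
Ev 5: PC=7 idx=3 pred=T actual=N -> ctr[3]=2
Ev 6: PC=2 idx=2 pred=T actual=N -> ctr[2]=1
Ev 7: PC=7 idx=3 pred=T actual=T -> ctr[3]=3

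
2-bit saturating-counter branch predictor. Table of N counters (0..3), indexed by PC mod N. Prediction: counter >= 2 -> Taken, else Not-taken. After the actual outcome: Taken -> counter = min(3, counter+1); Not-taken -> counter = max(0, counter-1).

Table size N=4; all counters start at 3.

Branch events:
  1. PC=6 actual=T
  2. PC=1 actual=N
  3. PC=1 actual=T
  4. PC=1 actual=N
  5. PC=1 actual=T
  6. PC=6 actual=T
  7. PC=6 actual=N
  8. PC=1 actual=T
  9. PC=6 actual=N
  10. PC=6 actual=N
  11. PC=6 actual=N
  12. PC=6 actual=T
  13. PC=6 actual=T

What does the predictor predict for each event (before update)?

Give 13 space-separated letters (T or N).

Ev 1: PC=6 idx=2 pred=T actual=T -> ctr[2]=3
Ev 2: PC=1 idx=1 pred=T actual=N -> ctr[1]=2
Ev 3: PC=1 idx=1 pred=T actual=T -> ctr[1]=3
Ev 4: PC=1 idx=1 pred=T actual=N -> ctr[1]=2
Ev 5: PC=1 idx=1 pred=T actual=T -> ctr[1]=3
Ev 6: PC=6 idx=2 pred=T actual=T -> ctr[2]=3
Ev 7: PC=6 idx=2 pred=T actual=N -> ctr[2]=2
Ev 8: PC=1 idx=1 pred=T actual=T -> ctr[1]=3
Ev 9: PC=6 idx=2 pred=T actual=N -> ctr[2]=1
Ev 10: PC=6 idx=2 pred=N actual=N -> ctr[2]=0
Ev 11: PC=6 idx=2 pred=N actual=N -> ctr[2]=0
Ev 12: PC=6 idx=2 pred=N actual=T -> ctr[2]=1
Ev 13: PC=6 idx=2 pred=N actual=T -> ctr[2]=2

Answer: T T T T T T T T T N N N N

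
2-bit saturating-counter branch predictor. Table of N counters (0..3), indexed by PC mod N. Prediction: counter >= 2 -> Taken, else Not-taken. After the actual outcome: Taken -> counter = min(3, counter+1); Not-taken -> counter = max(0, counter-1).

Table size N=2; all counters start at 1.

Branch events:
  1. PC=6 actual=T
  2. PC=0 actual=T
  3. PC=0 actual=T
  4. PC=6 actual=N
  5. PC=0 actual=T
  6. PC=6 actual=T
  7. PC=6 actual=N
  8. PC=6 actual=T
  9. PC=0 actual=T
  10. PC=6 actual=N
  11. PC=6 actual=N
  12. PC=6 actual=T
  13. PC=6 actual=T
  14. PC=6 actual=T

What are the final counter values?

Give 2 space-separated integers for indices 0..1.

Ev 1: PC=6 idx=0 pred=N actual=T -> ctr[0]=2
Ev 2: PC=0 idx=0 pred=T actual=T -> ctr[0]=3
Ev 3: PC=0 idx=0 pred=T actual=T -> ctr[0]=3
Ev 4: PC=6 idx=0 pred=T actual=N -> ctr[0]=2
Ev 5: PC=0 idx=0 pred=T actual=T -> ctr[0]=3
Ev 6: PC=6 idx=0 pred=T actual=T -> ctr[0]=3
Ev 7: PC=6 idx=0 pred=T actual=N -> ctr[0]=2
Ev 8: PC=6 idx=0 pred=T actual=T -> ctr[0]=3
Ev 9: PC=0 idx=0 pred=T actual=T -> ctr[0]=3
Ev 10: PC=6 idx=0 pred=T actual=N -> ctr[0]=2
Ev 11: PC=6 idx=0 pred=T actual=N -> ctr[0]=1
Ev 12: PC=6 idx=0 pred=N actual=T -> ctr[0]=2
Ev 13: PC=6 idx=0 pred=T actual=T -> ctr[0]=3
Ev 14: PC=6 idx=0 pred=T actual=T -> ctr[0]=3

Answer: 3 1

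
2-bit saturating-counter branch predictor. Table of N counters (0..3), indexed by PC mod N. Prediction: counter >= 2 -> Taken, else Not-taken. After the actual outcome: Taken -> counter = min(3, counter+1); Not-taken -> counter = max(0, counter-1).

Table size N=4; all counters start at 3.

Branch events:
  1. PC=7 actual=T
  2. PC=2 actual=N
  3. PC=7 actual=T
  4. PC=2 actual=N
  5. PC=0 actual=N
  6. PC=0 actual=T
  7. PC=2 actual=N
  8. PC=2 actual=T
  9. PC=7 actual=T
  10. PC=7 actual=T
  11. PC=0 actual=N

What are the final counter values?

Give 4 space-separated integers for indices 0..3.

Answer: 2 3 1 3

Derivation:
Ev 1: PC=7 idx=3 pred=T actual=T -> ctr[3]=3
Ev 2: PC=2 idx=2 pred=T actual=N -> ctr[2]=2
Ev 3: PC=7 idx=3 pred=T actual=T -> ctr[3]=3
Ev 4: PC=2 idx=2 pred=T actual=N -> ctr[2]=1
Ev 5: PC=0 idx=0 pred=T actual=N -> ctr[0]=2
Ev 6: PC=0 idx=0 pred=T actual=T -> ctr[0]=3
Ev 7: PC=2 idx=2 pred=N actual=N -> ctr[2]=0
Ev 8: PC=2 idx=2 pred=N actual=T -> ctr[2]=1
Ev 9: PC=7 idx=3 pred=T actual=T -> ctr[3]=3
Ev 10: PC=7 idx=3 pred=T actual=T -> ctr[3]=3
Ev 11: PC=0 idx=0 pred=T actual=N -> ctr[0]=2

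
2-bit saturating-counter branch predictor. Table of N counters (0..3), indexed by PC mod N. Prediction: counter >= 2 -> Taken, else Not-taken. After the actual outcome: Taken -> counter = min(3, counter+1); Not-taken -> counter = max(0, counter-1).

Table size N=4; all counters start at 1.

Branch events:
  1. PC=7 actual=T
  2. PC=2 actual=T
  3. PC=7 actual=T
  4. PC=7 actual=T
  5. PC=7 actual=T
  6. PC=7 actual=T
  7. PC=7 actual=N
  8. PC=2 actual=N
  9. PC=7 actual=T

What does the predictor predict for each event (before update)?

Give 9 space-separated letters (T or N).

Ev 1: PC=7 idx=3 pred=N actual=T -> ctr[3]=2
Ev 2: PC=2 idx=2 pred=N actual=T -> ctr[2]=2
Ev 3: PC=7 idx=3 pred=T actual=T -> ctr[3]=3
Ev 4: PC=7 idx=3 pred=T actual=T -> ctr[3]=3
Ev 5: PC=7 idx=3 pred=T actual=T -> ctr[3]=3
Ev 6: PC=7 idx=3 pred=T actual=T -> ctr[3]=3
Ev 7: PC=7 idx=3 pred=T actual=N -> ctr[3]=2
Ev 8: PC=2 idx=2 pred=T actual=N -> ctr[2]=1
Ev 9: PC=7 idx=3 pred=T actual=T -> ctr[3]=3

Answer: N N T T T T T T T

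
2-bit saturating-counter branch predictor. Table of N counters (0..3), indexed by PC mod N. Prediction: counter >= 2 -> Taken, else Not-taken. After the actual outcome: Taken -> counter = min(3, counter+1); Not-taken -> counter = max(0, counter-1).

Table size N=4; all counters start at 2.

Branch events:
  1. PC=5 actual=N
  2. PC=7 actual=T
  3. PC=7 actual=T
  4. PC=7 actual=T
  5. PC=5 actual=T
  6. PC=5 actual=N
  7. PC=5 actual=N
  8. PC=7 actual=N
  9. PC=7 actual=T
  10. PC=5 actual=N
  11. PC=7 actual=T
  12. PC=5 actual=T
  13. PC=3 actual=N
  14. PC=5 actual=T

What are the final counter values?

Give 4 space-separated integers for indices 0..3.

Answer: 2 2 2 2

Derivation:
Ev 1: PC=5 idx=1 pred=T actual=N -> ctr[1]=1
Ev 2: PC=7 idx=3 pred=T actual=T -> ctr[3]=3
Ev 3: PC=7 idx=3 pred=T actual=T -> ctr[3]=3
Ev 4: PC=7 idx=3 pred=T actual=T -> ctr[3]=3
Ev 5: PC=5 idx=1 pred=N actual=T -> ctr[1]=2
Ev 6: PC=5 idx=1 pred=T actual=N -> ctr[1]=1
Ev 7: PC=5 idx=1 pred=N actual=N -> ctr[1]=0
Ev 8: PC=7 idx=3 pred=T actual=N -> ctr[3]=2
Ev 9: PC=7 idx=3 pred=T actual=T -> ctr[3]=3
Ev 10: PC=5 idx=1 pred=N actual=N -> ctr[1]=0
Ev 11: PC=7 idx=3 pred=T actual=T -> ctr[3]=3
Ev 12: PC=5 idx=1 pred=N actual=T -> ctr[1]=1
Ev 13: PC=3 idx=3 pred=T actual=N -> ctr[3]=2
Ev 14: PC=5 idx=1 pred=N actual=T -> ctr[1]=2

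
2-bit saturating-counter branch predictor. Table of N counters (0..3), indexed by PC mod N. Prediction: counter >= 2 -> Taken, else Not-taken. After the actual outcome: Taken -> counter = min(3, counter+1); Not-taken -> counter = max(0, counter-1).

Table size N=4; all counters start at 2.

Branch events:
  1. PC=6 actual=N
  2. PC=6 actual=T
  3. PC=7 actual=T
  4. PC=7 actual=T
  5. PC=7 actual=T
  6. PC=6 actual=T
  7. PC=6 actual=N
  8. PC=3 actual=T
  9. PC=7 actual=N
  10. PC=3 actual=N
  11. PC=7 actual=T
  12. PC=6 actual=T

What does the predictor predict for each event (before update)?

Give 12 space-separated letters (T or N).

Answer: T N T T T T T T T T N T

Derivation:
Ev 1: PC=6 idx=2 pred=T actual=N -> ctr[2]=1
Ev 2: PC=6 idx=2 pred=N actual=T -> ctr[2]=2
Ev 3: PC=7 idx=3 pred=T actual=T -> ctr[3]=3
Ev 4: PC=7 idx=3 pred=T actual=T -> ctr[3]=3
Ev 5: PC=7 idx=3 pred=T actual=T -> ctr[3]=3
Ev 6: PC=6 idx=2 pred=T actual=T -> ctr[2]=3
Ev 7: PC=6 idx=2 pred=T actual=N -> ctr[2]=2
Ev 8: PC=3 idx=3 pred=T actual=T -> ctr[3]=3
Ev 9: PC=7 idx=3 pred=T actual=N -> ctr[3]=2
Ev 10: PC=3 idx=3 pred=T actual=N -> ctr[3]=1
Ev 11: PC=7 idx=3 pred=N actual=T -> ctr[3]=2
Ev 12: PC=6 idx=2 pred=T actual=T -> ctr[2]=3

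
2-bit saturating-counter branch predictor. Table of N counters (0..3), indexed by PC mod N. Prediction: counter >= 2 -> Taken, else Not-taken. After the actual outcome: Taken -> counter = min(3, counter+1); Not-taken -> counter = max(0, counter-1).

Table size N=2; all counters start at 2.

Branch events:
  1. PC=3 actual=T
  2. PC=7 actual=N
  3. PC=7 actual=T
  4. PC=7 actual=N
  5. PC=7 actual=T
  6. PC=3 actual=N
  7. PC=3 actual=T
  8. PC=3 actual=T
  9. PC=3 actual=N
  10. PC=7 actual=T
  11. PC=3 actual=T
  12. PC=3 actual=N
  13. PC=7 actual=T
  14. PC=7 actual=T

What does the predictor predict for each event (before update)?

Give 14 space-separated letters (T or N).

Ev 1: PC=3 idx=1 pred=T actual=T -> ctr[1]=3
Ev 2: PC=7 idx=1 pred=T actual=N -> ctr[1]=2
Ev 3: PC=7 idx=1 pred=T actual=T -> ctr[1]=3
Ev 4: PC=7 idx=1 pred=T actual=N -> ctr[1]=2
Ev 5: PC=7 idx=1 pred=T actual=T -> ctr[1]=3
Ev 6: PC=3 idx=1 pred=T actual=N -> ctr[1]=2
Ev 7: PC=3 idx=1 pred=T actual=T -> ctr[1]=3
Ev 8: PC=3 idx=1 pred=T actual=T -> ctr[1]=3
Ev 9: PC=3 idx=1 pred=T actual=N -> ctr[1]=2
Ev 10: PC=7 idx=1 pred=T actual=T -> ctr[1]=3
Ev 11: PC=3 idx=1 pred=T actual=T -> ctr[1]=3
Ev 12: PC=3 idx=1 pred=T actual=N -> ctr[1]=2
Ev 13: PC=7 idx=1 pred=T actual=T -> ctr[1]=3
Ev 14: PC=7 idx=1 pred=T actual=T -> ctr[1]=3

Answer: T T T T T T T T T T T T T T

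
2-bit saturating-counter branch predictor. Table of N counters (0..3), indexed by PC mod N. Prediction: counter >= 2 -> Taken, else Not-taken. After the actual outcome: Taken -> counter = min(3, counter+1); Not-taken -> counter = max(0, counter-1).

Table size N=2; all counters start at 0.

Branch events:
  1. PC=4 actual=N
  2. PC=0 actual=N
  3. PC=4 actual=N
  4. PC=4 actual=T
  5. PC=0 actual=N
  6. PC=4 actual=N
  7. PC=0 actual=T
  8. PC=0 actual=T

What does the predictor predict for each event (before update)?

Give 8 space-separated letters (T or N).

Answer: N N N N N N N N

Derivation:
Ev 1: PC=4 idx=0 pred=N actual=N -> ctr[0]=0
Ev 2: PC=0 idx=0 pred=N actual=N -> ctr[0]=0
Ev 3: PC=4 idx=0 pred=N actual=N -> ctr[0]=0
Ev 4: PC=4 idx=0 pred=N actual=T -> ctr[0]=1
Ev 5: PC=0 idx=0 pred=N actual=N -> ctr[0]=0
Ev 6: PC=4 idx=0 pred=N actual=N -> ctr[0]=0
Ev 7: PC=0 idx=0 pred=N actual=T -> ctr[0]=1
Ev 8: PC=0 idx=0 pred=N actual=T -> ctr[0]=2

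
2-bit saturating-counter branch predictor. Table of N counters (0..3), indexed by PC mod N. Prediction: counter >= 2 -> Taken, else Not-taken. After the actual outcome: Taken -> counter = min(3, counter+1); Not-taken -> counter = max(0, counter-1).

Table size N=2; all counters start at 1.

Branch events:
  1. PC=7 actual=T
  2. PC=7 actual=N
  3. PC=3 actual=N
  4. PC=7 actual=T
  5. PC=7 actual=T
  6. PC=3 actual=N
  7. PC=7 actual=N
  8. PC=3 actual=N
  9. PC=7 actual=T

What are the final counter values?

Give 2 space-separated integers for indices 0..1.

Ev 1: PC=7 idx=1 pred=N actual=T -> ctr[1]=2
Ev 2: PC=7 idx=1 pred=T actual=N -> ctr[1]=1
Ev 3: PC=3 idx=1 pred=N actual=N -> ctr[1]=0
Ev 4: PC=7 idx=1 pred=N actual=T -> ctr[1]=1
Ev 5: PC=7 idx=1 pred=N actual=T -> ctr[1]=2
Ev 6: PC=3 idx=1 pred=T actual=N -> ctr[1]=1
Ev 7: PC=7 idx=1 pred=N actual=N -> ctr[1]=0
Ev 8: PC=3 idx=1 pred=N actual=N -> ctr[1]=0
Ev 9: PC=7 idx=1 pred=N actual=T -> ctr[1]=1

Answer: 1 1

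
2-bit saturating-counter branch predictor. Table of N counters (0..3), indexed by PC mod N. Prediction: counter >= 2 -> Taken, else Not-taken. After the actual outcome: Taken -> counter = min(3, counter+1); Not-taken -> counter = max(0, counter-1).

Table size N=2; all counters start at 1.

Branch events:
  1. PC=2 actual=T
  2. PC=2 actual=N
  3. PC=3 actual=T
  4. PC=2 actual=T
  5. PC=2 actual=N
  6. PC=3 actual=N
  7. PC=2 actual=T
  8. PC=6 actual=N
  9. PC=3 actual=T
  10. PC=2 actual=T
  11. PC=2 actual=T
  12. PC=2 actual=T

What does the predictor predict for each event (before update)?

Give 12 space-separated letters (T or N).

Answer: N T N N T T N T N N T T

Derivation:
Ev 1: PC=2 idx=0 pred=N actual=T -> ctr[0]=2
Ev 2: PC=2 idx=0 pred=T actual=N -> ctr[0]=1
Ev 3: PC=3 idx=1 pred=N actual=T -> ctr[1]=2
Ev 4: PC=2 idx=0 pred=N actual=T -> ctr[0]=2
Ev 5: PC=2 idx=0 pred=T actual=N -> ctr[0]=1
Ev 6: PC=3 idx=1 pred=T actual=N -> ctr[1]=1
Ev 7: PC=2 idx=0 pred=N actual=T -> ctr[0]=2
Ev 8: PC=6 idx=0 pred=T actual=N -> ctr[0]=1
Ev 9: PC=3 idx=1 pred=N actual=T -> ctr[1]=2
Ev 10: PC=2 idx=0 pred=N actual=T -> ctr[0]=2
Ev 11: PC=2 idx=0 pred=T actual=T -> ctr[0]=3
Ev 12: PC=2 idx=0 pred=T actual=T -> ctr[0]=3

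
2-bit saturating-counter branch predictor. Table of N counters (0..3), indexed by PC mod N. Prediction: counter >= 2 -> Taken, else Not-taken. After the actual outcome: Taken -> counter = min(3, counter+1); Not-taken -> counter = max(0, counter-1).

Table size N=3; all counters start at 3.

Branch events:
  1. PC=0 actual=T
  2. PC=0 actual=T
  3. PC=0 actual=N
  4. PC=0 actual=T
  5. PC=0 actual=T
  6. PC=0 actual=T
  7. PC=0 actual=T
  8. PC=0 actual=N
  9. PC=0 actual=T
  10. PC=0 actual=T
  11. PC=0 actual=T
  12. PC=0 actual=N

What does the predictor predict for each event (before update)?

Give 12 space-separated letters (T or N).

Answer: T T T T T T T T T T T T

Derivation:
Ev 1: PC=0 idx=0 pred=T actual=T -> ctr[0]=3
Ev 2: PC=0 idx=0 pred=T actual=T -> ctr[0]=3
Ev 3: PC=0 idx=0 pred=T actual=N -> ctr[0]=2
Ev 4: PC=0 idx=0 pred=T actual=T -> ctr[0]=3
Ev 5: PC=0 idx=0 pred=T actual=T -> ctr[0]=3
Ev 6: PC=0 idx=0 pred=T actual=T -> ctr[0]=3
Ev 7: PC=0 idx=0 pred=T actual=T -> ctr[0]=3
Ev 8: PC=0 idx=0 pred=T actual=N -> ctr[0]=2
Ev 9: PC=0 idx=0 pred=T actual=T -> ctr[0]=3
Ev 10: PC=0 idx=0 pred=T actual=T -> ctr[0]=3
Ev 11: PC=0 idx=0 pred=T actual=T -> ctr[0]=3
Ev 12: PC=0 idx=0 pred=T actual=N -> ctr[0]=2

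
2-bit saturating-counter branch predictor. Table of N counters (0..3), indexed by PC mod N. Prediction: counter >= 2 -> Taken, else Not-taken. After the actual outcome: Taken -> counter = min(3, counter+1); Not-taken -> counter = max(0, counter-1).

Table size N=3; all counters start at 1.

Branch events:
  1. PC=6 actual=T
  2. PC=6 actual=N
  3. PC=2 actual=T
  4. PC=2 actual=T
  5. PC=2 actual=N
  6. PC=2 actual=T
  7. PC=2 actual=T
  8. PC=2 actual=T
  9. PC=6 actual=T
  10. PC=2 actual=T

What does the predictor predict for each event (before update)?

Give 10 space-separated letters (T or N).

Answer: N T N T T T T T N T

Derivation:
Ev 1: PC=6 idx=0 pred=N actual=T -> ctr[0]=2
Ev 2: PC=6 idx=0 pred=T actual=N -> ctr[0]=1
Ev 3: PC=2 idx=2 pred=N actual=T -> ctr[2]=2
Ev 4: PC=2 idx=2 pred=T actual=T -> ctr[2]=3
Ev 5: PC=2 idx=2 pred=T actual=N -> ctr[2]=2
Ev 6: PC=2 idx=2 pred=T actual=T -> ctr[2]=3
Ev 7: PC=2 idx=2 pred=T actual=T -> ctr[2]=3
Ev 8: PC=2 idx=2 pred=T actual=T -> ctr[2]=3
Ev 9: PC=6 idx=0 pred=N actual=T -> ctr[0]=2
Ev 10: PC=2 idx=2 pred=T actual=T -> ctr[2]=3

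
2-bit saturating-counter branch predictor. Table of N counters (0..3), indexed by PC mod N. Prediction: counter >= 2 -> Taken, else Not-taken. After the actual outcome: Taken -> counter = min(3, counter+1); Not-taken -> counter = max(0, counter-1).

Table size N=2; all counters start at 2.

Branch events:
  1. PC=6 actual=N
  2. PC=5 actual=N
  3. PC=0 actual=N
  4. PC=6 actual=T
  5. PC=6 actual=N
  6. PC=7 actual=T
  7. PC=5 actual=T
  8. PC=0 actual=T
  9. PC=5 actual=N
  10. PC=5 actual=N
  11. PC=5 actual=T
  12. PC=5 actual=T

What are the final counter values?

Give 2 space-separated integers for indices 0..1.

Ev 1: PC=6 idx=0 pred=T actual=N -> ctr[0]=1
Ev 2: PC=5 idx=1 pred=T actual=N -> ctr[1]=1
Ev 3: PC=0 idx=0 pred=N actual=N -> ctr[0]=0
Ev 4: PC=6 idx=0 pred=N actual=T -> ctr[0]=1
Ev 5: PC=6 idx=0 pred=N actual=N -> ctr[0]=0
Ev 6: PC=7 idx=1 pred=N actual=T -> ctr[1]=2
Ev 7: PC=5 idx=1 pred=T actual=T -> ctr[1]=3
Ev 8: PC=0 idx=0 pred=N actual=T -> ctr[0]=1
Ev 9: PC=5 idx=1 pred=T actual=N -> ctr[1]=2
Ev 10: PC=5 idx=1 pred=T actual=N -> ctr[1]=1
Ev 11: PC=5 idx=1 pred=N actual=T -> ctr[1]=2
Ev 12: PC=5 idx=1 pred=T actual=T -> ctr[1]=3

Answer: 1 3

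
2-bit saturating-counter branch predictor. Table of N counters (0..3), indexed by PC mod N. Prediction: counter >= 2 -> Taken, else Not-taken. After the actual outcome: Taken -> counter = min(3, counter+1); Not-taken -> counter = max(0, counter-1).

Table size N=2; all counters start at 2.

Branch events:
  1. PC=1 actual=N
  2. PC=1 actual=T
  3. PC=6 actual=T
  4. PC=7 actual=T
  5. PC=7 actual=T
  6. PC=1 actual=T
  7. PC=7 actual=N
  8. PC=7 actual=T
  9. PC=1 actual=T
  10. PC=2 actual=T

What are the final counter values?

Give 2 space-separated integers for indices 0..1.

Answer: 3 3

Derivation:
Ev 1: PC=1 idx=1 pred=T actual=N -> ctr[1]=1
Ev 2: PC=1 idx=1 pred=N actual=T -> ctr[1]=2
Ev 3: PC=6 idx=0 pred=T actual=T -> ctr[0]=3
Ev 4: PC=7 idx=1 pred=T actual=T -> ctr[1]=3
Ev 5: PC=7 idx=1 pred=T actual=T -> ctr[1]=3
Ev 6: PC=1 idx=1 pred=T actual=T -> ctr[1]=3
Ev 7: PC=7 idx=1 pred=T actual=N -> ctr[1]=2
Ev 8: PC=7 idx=1 pred=T actual=T -> ctr[1]=3
Ev 9: PC=1 idx=1 pred=T actual=T -> ctr[1]=3
Ev 10: PC=2 idx=0 pred=T actual=T -> ctr[0]=3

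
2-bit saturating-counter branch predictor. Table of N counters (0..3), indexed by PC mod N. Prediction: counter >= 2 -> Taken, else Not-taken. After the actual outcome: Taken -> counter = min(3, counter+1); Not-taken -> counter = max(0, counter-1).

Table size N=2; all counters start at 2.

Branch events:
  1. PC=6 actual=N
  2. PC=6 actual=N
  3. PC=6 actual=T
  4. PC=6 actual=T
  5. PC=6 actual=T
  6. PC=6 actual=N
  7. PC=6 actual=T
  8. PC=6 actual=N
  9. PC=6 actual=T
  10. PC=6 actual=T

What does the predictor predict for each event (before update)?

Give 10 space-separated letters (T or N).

Ev 1: PC=6 idx=0 pred=T actual=N -> ctr[0]=1
Ev 2: PC=6 idx=0 pred=N actual=N -> ctr[0]=0
Ev 3: PC=6 idx=0 pred=N actual=T -> ctr[0]=1
Ev 4: PC=6 idx=0 pred=N actual=T -> ctr[0]=2
Ev 5: PC=6 idx=0 pred=T actual=T -> ctr[0]=3
Ev 6: PC=6 idx=0 pred=T actual=N -> ctr[0]=2
Ev 7: PC=6 idx=0 pred=T actual=T -> ctr[0]=3
Ev 8: PC=6 idx=0 pred=T actual=N -> ctr[0]=2
Ev 9: PC=6 idx=0 pred=T actual=T -> ctr[0]=3
Ev 10: PC=6 idx=0 pred=T actual=T -> ctr[0]=3

Answer: T N N N T T T T T T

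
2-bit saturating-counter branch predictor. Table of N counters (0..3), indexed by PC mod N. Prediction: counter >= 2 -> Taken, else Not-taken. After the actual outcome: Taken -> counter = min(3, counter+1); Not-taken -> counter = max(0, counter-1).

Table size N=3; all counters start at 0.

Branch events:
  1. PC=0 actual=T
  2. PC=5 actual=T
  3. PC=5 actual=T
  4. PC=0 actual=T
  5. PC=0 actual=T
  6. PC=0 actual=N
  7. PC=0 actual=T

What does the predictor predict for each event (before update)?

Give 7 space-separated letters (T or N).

Ev 1: PC=0 idx=0 pred=N actual=T -> ctr[0]=1
Ev 2: PC=5 idx=2 pred=N actual=T -> ctr[2]=1
Ev 3: PC=5 idx=2 pred=N actual=T -> ctr[2]=2
Ev 4: PC=0 idx=0 pred=N actual=T -> ctr[0]=2
Ev 5: PC=0 idx=0 pred=T actual=T -> ctr[0]=3
Ev 6: PC=0 idx=0 pred=T actual=N -> ctr[0]=2
Ev 7: PC=0 idx=0 pred=T actual=T -> ctr[0]=3

Answer: N N N N T T T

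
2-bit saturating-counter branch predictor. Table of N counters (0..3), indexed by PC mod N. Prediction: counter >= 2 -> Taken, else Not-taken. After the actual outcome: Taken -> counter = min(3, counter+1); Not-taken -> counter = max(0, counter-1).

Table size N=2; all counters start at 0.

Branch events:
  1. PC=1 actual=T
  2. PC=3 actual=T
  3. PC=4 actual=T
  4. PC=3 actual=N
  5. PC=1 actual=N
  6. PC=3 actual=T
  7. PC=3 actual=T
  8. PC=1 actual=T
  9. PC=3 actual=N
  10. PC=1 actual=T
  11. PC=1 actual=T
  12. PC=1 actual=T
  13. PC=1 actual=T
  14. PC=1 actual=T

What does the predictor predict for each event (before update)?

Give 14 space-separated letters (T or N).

Answer: N N N T N N N T T T T T T T

Derivation:
Ev 1: PC=1 idx=1 pred=N actual=T -> ctr[1]=1
Ev 2: PC=3 idx=1 pred=N actual=T -> ctr[1]=2
Ev 3: PC=4 idx=0 pred=N actual=T -> ctr[0]=1
Ev 4: PC=3 idx=1 pred=T actual=N -> ctr[1]=1
Ev 5: PC=1 idx=1 pred=N actual=N -> ctr[1]=0
Ev 6: PC=3 idx=1 pred=N actual=T -> ctr[1]=1
Ev 7: PC=3 idx=1 pred=N actual=T -> ctr[1]=2
Ev 8: PC=1 idx=1 pred=T actual=T -> ctr[1]=3
Ev 9: PC=3 idx=1 pred=T actual=N -> ctr[1]=2
Ev 10: PC=1 idx=1 pred=T actual=T -> ctr[1]=3
Ev 11: PC=1 idx=1 pred=T actual=T -> ctr[1]=3
Ev 12: PC=1 idx=1 pred=T actual=T -> ctr[1]=3
Ev 13: PC=1 idx=1 pred=T actual=T -> ctr[1]=3
Ev 14: PC=1 idx=1 pred=T actual=T -> ctr[1]=3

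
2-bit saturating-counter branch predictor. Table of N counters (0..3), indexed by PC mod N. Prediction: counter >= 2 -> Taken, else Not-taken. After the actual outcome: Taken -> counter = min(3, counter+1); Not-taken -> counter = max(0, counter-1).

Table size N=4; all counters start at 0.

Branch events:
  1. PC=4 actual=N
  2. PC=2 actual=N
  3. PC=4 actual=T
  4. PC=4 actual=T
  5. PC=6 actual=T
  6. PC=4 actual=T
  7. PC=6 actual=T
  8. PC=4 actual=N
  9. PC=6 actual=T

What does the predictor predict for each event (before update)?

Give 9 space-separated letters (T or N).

Ev 1: PC=4 idx=0 pred=N actual=N -> ctr[0]=0
Ev 2: PC=2 idx=2 pred=N actual=N -> ctr[2]=0
Ev 3: PC=4 idx=0 pred=N actual=T -> ctr[0]=1
Ev 4: PC=4 idx=0 pred=N actual=T -> ctr[0]=2
Ev 5: PC=6 idx=2 pred=N actual=T -> ctr[2]=1
Ev 6: PC=4 idx=0 pred=T actual=T -> ctr[0]=3
Ev 7: PC=6 idx=2 pred=N actual=T -> ctr[2]=2
Ev 8: PC=4 idx=0 pred=T actual=N -> ctr[0]=2
Ev 9: PC=6 idx=2 pred=T actual=T -> ctr[2]=3

Answer: N N N N N T N T T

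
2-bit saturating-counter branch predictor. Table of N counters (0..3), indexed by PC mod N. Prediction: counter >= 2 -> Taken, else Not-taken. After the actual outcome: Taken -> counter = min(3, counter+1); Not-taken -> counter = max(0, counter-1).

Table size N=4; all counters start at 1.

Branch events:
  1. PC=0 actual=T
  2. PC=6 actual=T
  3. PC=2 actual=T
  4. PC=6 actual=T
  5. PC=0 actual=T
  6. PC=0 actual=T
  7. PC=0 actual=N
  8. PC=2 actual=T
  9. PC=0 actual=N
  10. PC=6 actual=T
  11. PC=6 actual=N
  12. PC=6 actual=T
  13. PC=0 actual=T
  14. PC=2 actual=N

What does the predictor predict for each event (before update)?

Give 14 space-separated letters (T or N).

Answer: N N T T T T T T T T T T N T

Derivation:
Ev 1: PC=0 idx=0 pred=N actual=T -> ctr[0]=2
Ev 2: PC=6 idx=2 pred=N actual=T -> ctr[2]=2
Ev 3: PC=2 idx=2 pred=T actual=T -> ctr[2]=3
Ev 4: PC=6 idx=2 pred=T actual=T -> ctr[2]=3
Ev 5: PC=0 idx=0 pred=T actual=T -> ctr[0]=3
Ev 6: PC=0 idx=0 pred=T actual=T -> ctr[0]=3
Ev 7: PC=0 idx=0 pred=T actual=N -> ctr[0]=2
Ev 8: PC=2 idx=2 pred=T actual=T -> ctr[2]=3
Ev 9: PC=0 idx=0 pred=T actual=N -> ctr[0]=1
Ev 10: PC=6 idx=2 pred=T actual=T -> ctr[2]=3
Ev 11: PC=6 idx=2 pred=T actual=N -> ctr[2]=2
Ev 12: PC=6 idx=2 pred=T actual=T -> ctr[2]=3
Ev 13: PC=0 idx=0 pred=N actual=T -> ctr[0]=2
Ev 14: PC=2 idx=2 pred=T actual=N -> ctr[2]=2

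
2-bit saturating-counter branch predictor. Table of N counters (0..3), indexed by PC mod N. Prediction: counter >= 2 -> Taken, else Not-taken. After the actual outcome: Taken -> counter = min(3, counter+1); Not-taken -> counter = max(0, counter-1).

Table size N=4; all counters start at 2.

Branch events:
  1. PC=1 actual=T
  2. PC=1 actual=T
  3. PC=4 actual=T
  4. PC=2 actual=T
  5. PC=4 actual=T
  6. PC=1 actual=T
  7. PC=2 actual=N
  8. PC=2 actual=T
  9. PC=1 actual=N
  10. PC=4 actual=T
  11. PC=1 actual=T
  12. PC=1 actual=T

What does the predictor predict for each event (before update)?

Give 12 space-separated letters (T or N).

Answer: T T T T T T T T T T T T

Derivation:
Ev 1: PC=1 idx=1 pred=T actual=T -> ctr[1]=3
Ev 2: PC=1 idx=1 pred=T actual=T -> ctr[1]=3
Ev 3: PC=4 idx=0 pred=T actual=T -> ctr[0]=3
Ev 4: PC=2 idx=2 pred=T actual=T -> ctr[2]=3
Ev 5: PC=4 idx=0 pred=T actual=T -> ctr[0]=3
Ev 6: PC=1 idx=1 pred=T actual=T -> ctr[1]=3
Ev 7: PC=2 idx=2 pred=T actual=N -> ctr[2]=2
Ev 8: PC=2 idx=2 pred=T actual=T -> ctr[2]=3
Ev 9: PC=1 idx=1 pred=T actual=N -> ctr[1]=2
Ev 10: PC=4 idx=0 pred=T actual=T -> ctr[0]=3
Ev 11: PC=1 idx=1 pred=T actual=T -> ctr[1]=3
Ev 12: PC=1 idx=1 pred=T actual=T -> ctr[1]=3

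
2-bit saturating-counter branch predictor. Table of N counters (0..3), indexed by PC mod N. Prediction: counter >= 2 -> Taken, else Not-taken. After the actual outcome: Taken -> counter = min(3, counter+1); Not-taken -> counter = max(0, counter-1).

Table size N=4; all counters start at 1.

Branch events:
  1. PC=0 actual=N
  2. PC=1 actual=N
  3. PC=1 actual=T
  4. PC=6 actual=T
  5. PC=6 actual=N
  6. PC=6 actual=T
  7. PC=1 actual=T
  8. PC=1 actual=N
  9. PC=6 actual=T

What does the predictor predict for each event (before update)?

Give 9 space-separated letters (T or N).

Ev 1: PC=0 idx=0 pred=N actual=N -> ctr[0]=0
Ev 2: PC=1 idx=1 pred=N actual=N -> ctr[1]=0
Ev 3: PC=1 idx=1 pred=N actual=T -> ctr[1]=1
Ev 4: PC=6 idx=2 pred=N actual=T -> ctr[2]=2
Ev 5: PC=6 idx=2 pred=T actual=N -> ctr[2]=1
Ev 6: PC=6 idx=2 pred=N actual=T -> ctr[2]=2
Ev 7: PC=1 idx=1 pred=N actual=T -> ctr[1]=2
Ev 8: PC=1 idx=1 pred=T actual=N -> ctr[1]=1
Ev 9: PC=6 idx=2 pred=T actual=T -> ctr[2]=3

Answer: N N N N T N N T T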